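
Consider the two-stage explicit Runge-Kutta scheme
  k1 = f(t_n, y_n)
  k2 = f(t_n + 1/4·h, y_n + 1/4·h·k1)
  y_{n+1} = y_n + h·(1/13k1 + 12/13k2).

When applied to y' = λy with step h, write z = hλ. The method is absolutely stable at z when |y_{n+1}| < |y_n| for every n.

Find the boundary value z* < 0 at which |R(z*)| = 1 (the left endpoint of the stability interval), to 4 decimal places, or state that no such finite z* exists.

Set f=λy, z=hλ:
  k1=λy_n ⇒ h·k1=z·y_n;  k2=λ(1+1/4z)y_n ⇒ h·k2=z(1+1/4z)y_n
  y_{n+1}/y_n = 1 + 1/13z + 12/13z(1+1/4z) = 1 + z + 3/13z²
  Hence R(z) = 1 + z + 3/13z².

Need |R(x)|<1, x<0.
x=-0.4: |R|=0.6369
R=1: x+3/13x²=0 ⇒ x=−13/3=-4.3333; min R=1−1/(4·3/13)=-0.0833>−1
Confirm numerically:
  x=-3.434: |R|=0.28731 <1
  x=-3.008: |R|=0.08001 <1
  x=-2.371: |R|=0.07370 <1
  x=-2.343: |R|=0.07616 <1
  x=-4.756: |R|=1.46389 >1
  x=-4.720: |R|=1.42117 >1
Interval (-4.3333, 0).

z* = -4.3333.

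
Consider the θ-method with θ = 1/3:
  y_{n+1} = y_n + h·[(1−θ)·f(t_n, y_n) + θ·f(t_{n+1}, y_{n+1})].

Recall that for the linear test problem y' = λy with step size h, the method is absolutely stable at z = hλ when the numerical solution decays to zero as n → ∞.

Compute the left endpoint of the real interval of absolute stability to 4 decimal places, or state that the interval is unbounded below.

left endpoint -6.0000.

With y'=λy (z=hλ):
  y_{n+1} = y_n + z·[2/3·y_n + 1/3·y_{n+1}] ⇒ (1 − 1/3z)y_{n+1} = (1 + 2/3z)y_n
  R(z) = (1 + 2/3z)/(1 − 1/3z).

Find x<0 with |R(x)|<1.
x=-1.6: |R|=0.0435
R=−1: 1+2/3x = −1+1/3x ⇒ -1/3x=2 ⇒ x=2/(-1/3)=-6.0000
Confirm numerically:
  x=-4.909: |R|=0.86206 <1
  x=-4.886: |R|=0.85874 <1
  x=-3.269: |R|=0.56436 <1
  x=-6.521: |R|=1.05472 >1
  x=-6.419: |R|=1.04448 >1
So |R|<1 on (-6.0000, 0).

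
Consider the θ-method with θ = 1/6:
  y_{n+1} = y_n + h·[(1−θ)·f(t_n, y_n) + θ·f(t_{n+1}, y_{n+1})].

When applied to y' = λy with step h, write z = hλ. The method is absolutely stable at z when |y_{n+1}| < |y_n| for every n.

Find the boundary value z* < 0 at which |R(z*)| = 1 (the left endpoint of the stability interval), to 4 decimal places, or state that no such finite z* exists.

left endpoint -3.0000.

With y'=λy (z=hλ):
  y_{n+1} = y_n + z·[5/6·y_n + 1/6·y_{n+1}] ⇒ (1 − 1/6z)y_{n+1} = (1 + 5/6z)y_n
  R(z) = (1 + 5/6z)/(1 − 1/6z).

Need |R(x)|<1, x<0.
x=-1.07: |R|=0.0919
R=−1: 1+5/6x = −1+1/6x ⇒ -2/3x=2 ⇒ x=2/(-2/3)=-3.0000
Confirm numerically:
  x=-2.001: |R|=0.50056 <1
  x=-1.572: |R|=0.24564 <1
  x=-1.547: |R|=0.22989 <1
  x=-1.523: |R|=0.21467 <1
  x=-3.515: |R|=1.21650 >1
  x=-3.432: |R|=1.18321 >1
  x=-3.111: |R|=1.04873 >1
Stable set (-3.0000, 0).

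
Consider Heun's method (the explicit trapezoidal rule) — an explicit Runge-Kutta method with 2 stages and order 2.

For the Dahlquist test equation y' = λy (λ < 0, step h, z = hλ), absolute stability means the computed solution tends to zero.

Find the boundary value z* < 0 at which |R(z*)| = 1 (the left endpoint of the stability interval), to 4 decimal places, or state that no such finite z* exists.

left endpoint -2.0000.

With y'=λy (z=hλ):
  order 2, 2-stage ⇒ R(z)=1+z+z^2/2
  (e.g. R(-1.74)=0.77380, |R|=0.77380)

Find x<0 with |R(x)|<1.
x=-1.74: |R|=0.7738
|R(-2.07)|=1.0724 |R(-0.73)|=0.5364 |R(-0.53)|=0.6104
Bisect:
  x_lo=-2.5934 |R|=1.7695  x_hi=-0.2788 |R|=0.7601
  mid=-1.43610 |R|=0.59509 →hi
  mid=-2.01476 |R|=1.01487 →lo
  mid=-1.72543 |R|=0.76313 →hi
  mid=-1.87010 |R|=0.87853 →hi
  mid=-1.94243 |R|=0.94409 →hi
  mid=-1.97859 |R|=0.97882 →hi
  mid=-1.99668 |R|=0.99668 →hi
  mid=-2.00572 |R|=1.00574 →lo
  mid=-2.00120 |R|=1.00120 →lo
  ...
  [-2.00007,-1.99993] ⇒ x*=-2.0000
Interval (-2.0000, 0).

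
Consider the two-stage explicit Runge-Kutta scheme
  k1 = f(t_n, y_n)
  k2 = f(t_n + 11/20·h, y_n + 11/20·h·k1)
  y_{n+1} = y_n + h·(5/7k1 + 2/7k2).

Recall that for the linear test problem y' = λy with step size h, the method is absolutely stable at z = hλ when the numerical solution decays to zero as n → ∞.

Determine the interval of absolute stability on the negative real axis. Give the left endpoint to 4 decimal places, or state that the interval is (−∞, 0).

(-6.3636, 0).

Test eqn y'=λy, z=hλ:
  k1=λy_n ⇒ h·k1=z·y_n;  k2=λ(1+11/20z)y_n ⇒ h·k2=z(1+11/20z)y_n
  y_{n+1}/y_n = 1 + 5/7z + 2/7z(1+11/20z) = 1 + z + 11/70z²
  Hence R(z) = 1 + z + 11/70z².

Boundary: |R(x)|=1, x<0.
x=-1.79: |R|=0.2865
R=1: x+11/70x²=0 ⇒ x=−70/11=-6.3636; min R=1−1/(4·11/70)=-0.5909>−1
Confirm numerically:
  x=-5.728: |R|=0.42785 <1
  x=-5.604: |R|=0.33104 <1
  x=-3.584: |R|=0.56549 <1
  x=-3.055: |R|=0.58838 <1
  x=-6.763: |R|=1.42443 >1
  x=-6.520: |R|=1.16021 >1
  x=-6.389: |R|=1.02546 >1
So |R|<1 on (-6.3636, 0).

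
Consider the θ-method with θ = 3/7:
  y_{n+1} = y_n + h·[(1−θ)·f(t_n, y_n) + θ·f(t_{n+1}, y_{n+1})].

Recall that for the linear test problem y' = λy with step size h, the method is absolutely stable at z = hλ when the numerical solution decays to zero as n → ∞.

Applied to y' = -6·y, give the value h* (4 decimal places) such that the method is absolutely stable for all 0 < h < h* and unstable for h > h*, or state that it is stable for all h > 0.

Test eqn y'=λy, z=hλ:
  y_{n+1} = y_n + z·[4/7·y_n + 3/7·y_{n+1}] ⇒ (1 − 3/7z)y_{n+1} = (1 + 4/7z)y_n
  Hence R(z) = (1 + 4/7z)/(1 − 3/7z).

Solve |R(x)|<1 on ℝ⁻.
x=-1.17: |R|=0.2207
R=−1: 1+4/7x = −1+3/7x ⇒ -1/7x=2 ⇒ x=2/(-1/7)=-14.0000
Confirm numerically:
  x=-11.077: |R|=0.92734 <1
  x=-10.748: |R|=0.91713 <1
  x=-10.720: |R|=0.91624 <1
  x=-7.619: |R|=0.78628 <1
  x=-14.552: |R|=1.01090 >1
  x=-14.202: |R|=1.00407 >1
  x=-14.049: |R|=1.00100 >1
Interval (-14.0000, 0).

(-14.0000,0); λ=-6 ⇒ h* = (14)/6 = 2.3333.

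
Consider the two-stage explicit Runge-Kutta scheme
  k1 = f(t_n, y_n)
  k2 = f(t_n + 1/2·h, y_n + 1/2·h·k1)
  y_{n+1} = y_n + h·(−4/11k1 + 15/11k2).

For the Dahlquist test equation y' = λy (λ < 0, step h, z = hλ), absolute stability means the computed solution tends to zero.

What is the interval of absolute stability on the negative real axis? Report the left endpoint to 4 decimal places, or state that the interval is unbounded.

On y'=λy, z=hλ:
  k1=λy_n ⇒ h·k1=z·y_n;  k2=λ(1+1/2z)y_n ⇒ h·k2=z(1+1/2z)y_n
  y_{n+1}/y_n = 1 − 4/11z + 15/11z(1+1/2z) = 1 + z + 15/22z²
  R(z) = 1 + z + 15/22z².

Find x<0 with |R(x)|<1.
x=-1.3: |R|=0.8523
R=1: x+15/22x²=0 ⇒ x=−22/15=-1.4667; min R=1−1/(4·15/22)=0.6333>−1
Confirm numerically:
  x=-1.206: |R|=0.78566 <1
  x=-0.938: |R|=0.66189 <1
  x=-0.758: |R|=0.63375 <1
  x=-1.904: |R|=1.56774 >1
  x=-1.744: |R|=1.32977 >1
Interval (-1.4667, 0).

z∈(-1.4667,0).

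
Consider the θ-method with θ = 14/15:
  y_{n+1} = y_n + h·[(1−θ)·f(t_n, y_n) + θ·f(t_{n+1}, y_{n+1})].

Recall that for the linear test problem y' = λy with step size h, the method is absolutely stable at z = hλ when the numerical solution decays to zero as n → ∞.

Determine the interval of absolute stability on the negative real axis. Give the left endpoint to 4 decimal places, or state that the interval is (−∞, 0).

(−∞, 0) — no finite endpoint.

Set f=λy, z=hλ:
  y_{n+1} = y_n + z·[1/15·y_n + 14/15·y_{n+1}] ⇒ (1 − 14/15z)y_{n+1} = (1 + 1/15z)y_n
  Hence R(z) = (1 + 1/15z)/(1 − 14/15z).

Solve |R(x)|<1 on ℝ⁻.
x=-0.59: |R|=0.6195
x=-2: |R|=0.3023
x=-10: |R|=0.0323
x=-100: |R|=0.0601
θ=14/15≥1/2 ⇒ |1+1/15x|<|1−14/15x| ∀x<0 ⇒ stable on all of ℝ⁻.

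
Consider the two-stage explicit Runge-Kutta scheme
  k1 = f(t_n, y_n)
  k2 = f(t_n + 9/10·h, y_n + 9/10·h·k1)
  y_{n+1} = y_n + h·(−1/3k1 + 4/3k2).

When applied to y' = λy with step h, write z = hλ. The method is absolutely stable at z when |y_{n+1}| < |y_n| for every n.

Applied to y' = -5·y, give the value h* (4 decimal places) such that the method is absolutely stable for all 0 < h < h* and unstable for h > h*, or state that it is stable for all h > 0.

Set f=λy, z=hλ:
  k1=λy_n ⇒ h·k1=z·y_n;  k2=λ(1+9/10z)y_n ⇒ h·k2=z(1+9/10z)y_n
  y_{n+1}/y_n = 1 − 1/3z + 4/3z(1+9/10z) = 1 + z + 6/5z²
  ⇒ R(z) = 1 + z + 6/5z².

Solve |R(x)|<1 on ℝ⁻.
x=-1.4: |R|=1.9520
R=1: x+6/5x²=0 ⇒ x=−5/6=-0.8333; min R=1−1/(4·6/5)=0.7917>−1
Confirm numerically:
  x=-0.749: |R|=0.92420 <1
  x=-0.715: |R|=0.89847 <1
  x=-0.669: |R|=0.86807 <1
  x=-1.341: |R|=1.81694 >1
  x=-1.261: |R|=1.64715 >1
  x=-1.217: |R|=1.56031 >1
So |R|<1 on (-0.8333, 0).

(-0.8333,0); λ=-5 ⇒ h* = (5/6)/5 = 0.1667.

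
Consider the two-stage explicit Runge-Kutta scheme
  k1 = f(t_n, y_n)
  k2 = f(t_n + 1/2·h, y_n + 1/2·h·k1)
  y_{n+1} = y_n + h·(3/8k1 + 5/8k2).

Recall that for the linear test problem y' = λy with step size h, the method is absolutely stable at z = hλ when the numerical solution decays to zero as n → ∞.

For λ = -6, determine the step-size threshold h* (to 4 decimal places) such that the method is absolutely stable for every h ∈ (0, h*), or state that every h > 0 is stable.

Test eqn y'=λy, z=hλ:
  k1=λy_n ⇒ h·k1=z·y_n;  k2=λ(1+1/2z)y_n ⇒ h·k2=z(1+1/2z)y_n
  y_{n+1}/y_n = 1 + 3/8z + 5/8z(1+1/2z) = 1 + z + 5/16z²
  so R(z) = 1 + z + 5/16z².

Find x<0 with |R(x)|<1.
x=-1.68: |R|=0.2020
R=1: x+5/16x²=0 ⇒ x=−16/5=-3.2000; min R=1−1/(4·5/16)=0.2000>−1
Confirm numerically:
  x=-3.112: |R|=0.91442 <1
  x=-3.082: |R|=0.88635 <1
  x=-2.457: |R|=0.42952 <1
  x=-3.544: |R|=1.38098 >1
  x=-3.526: |R|=1.35921 >1
Stable set (-3.2000, 0).

(-3.2000,0); λ=-6 ⇒ h* = (16/5)/6 = 0.5333.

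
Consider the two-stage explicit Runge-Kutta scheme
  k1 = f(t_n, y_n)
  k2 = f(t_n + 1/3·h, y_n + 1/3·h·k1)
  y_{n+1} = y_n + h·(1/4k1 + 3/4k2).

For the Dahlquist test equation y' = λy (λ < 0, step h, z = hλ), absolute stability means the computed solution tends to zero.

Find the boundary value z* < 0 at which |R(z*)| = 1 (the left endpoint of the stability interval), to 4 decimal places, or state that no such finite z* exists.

Set f=λy, z=hλ:
  k1=λy_n ⇒ h·k1=z·y_n;  k2=λ(1+1/3z)y_n ⇒ h·k2=z(1+1/3z)y_n
  y_{n+1}/y_n = 1 + 1/4z + 3/4z(1+1/3z) = 1 + z + 1/4z²
  ⇒ R(z) = 1 + z + 1/4z².

Boundary: |R(x)|=1, x<0.
x=-1.39: |R|=0.0930
R=1: x+1/4x²=0 ⇒ x=−4=-4.0000; min R=1−1/(4·1/4)=0.0000>−1
Confirm numerically:
  x=-3.582: |R|=0.62568 <1
  x=-3.529: |R|=0.58446 <1
  x=-3.514: |R|=0.57305 <1
  x=-2.360: |R|=0.03240 <1
  x=-4.304: |R|=1.32710 >1
  x=-4.242: |R|=1.25664 >1
Interval (-4.0000, 0).

z* = -4.0000.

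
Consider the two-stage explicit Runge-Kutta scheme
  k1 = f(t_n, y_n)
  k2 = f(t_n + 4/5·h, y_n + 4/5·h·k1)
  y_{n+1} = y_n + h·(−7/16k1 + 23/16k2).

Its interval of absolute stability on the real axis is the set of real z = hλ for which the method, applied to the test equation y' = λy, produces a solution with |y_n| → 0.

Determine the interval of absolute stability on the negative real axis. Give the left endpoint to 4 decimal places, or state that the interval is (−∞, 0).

Test eqn y'=λy, z=hλ:
  k1=λy_n ⇒ h·k1=z·y_n;  k2=λ(1+4/5z)y_n ⇒ h·k2=z(1+4/5z)y_n
  y_{n+1}/y_n = 1 − 7/16z + 23/16z(1+4/5z) = 1 + z + 23/20z²
  Hence R(z) = 1 + z + 23/20z².

Solve |R(x)|<1 on ℝ⁻.
x=-0.95: |R|=1.0879
R=1: x+23/20x²=0 ⇒ x=−20/23=-0.8696; min R=1−1/(4·23/20)=0.7826>−1
Confirm numerically:
  x=-0.510: |R|=0.78912 <1
  x=-0.456: |R|=0.78313 <1
  x=-0.369: |R|=0.78759 <1
  x=-1.421: |R|=1.90113 >1
  x=-0.982: |R|=1.12697 >1
Stable set (-0.8696, 0).

(-0.8696, 0).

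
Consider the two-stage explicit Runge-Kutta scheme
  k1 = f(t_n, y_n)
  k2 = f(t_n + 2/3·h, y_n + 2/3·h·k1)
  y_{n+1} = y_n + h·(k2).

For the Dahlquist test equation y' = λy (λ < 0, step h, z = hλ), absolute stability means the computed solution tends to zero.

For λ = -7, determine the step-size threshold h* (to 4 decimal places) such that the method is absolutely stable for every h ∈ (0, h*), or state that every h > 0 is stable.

On y'=λy, z=hλ:
  k1=λy_n ⇒ h·k1=z·y_n;  k2=λ(1+2/3z)y_n ⇒ h·k2=z(1+2/3z)y_n
  y_{n+1}/y_n = 1 + z(1+2/3z) = 1 + z + 2/3z²
  Hence R(z) = 1 + z + 2/3z².

Need |R(x)|<1, x<0.
x=-1.56: |R|=1.0624
R=1: x+2/3x²=0 ⇒ x=−3/2=-1.5000; min R=1−1/(4·2/3)=0.6250>−1
Confirm numerically:
  x=-1.439: |R|=0.94148 <1
  x=-1.249: |R|=0.79100 <1
  x=-1.221: |R|=0.77289 <1
  x=-1.073: |R|=0.69455 <1
  x=-1.983: |R|=1.63853 >1
  x=-1.628: |R|=1.13892 >1
  x=-1.552: |R|=1.05380 >1
Interval (-1.5000, 0).

(-1.5000,0); λ=-7 ⇒ h* = (3/2)/7 = 0.2143.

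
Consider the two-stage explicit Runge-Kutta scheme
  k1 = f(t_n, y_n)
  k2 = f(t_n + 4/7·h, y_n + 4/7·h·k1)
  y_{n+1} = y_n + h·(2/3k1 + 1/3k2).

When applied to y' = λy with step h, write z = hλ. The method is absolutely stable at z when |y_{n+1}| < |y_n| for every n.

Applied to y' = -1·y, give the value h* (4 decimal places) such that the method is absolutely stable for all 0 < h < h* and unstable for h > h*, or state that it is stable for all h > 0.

On y'=λy, z=hλ:
  k1=λy_n ⇒ h·k1=z·y_n;  k2=λ(1+4/7z)y_n ⇒ h·k2=z(1+4/7z)y_n
  y_{n+1}/y_n = 1 + 2/3z + 1/3z(1+4/7z) = 1 + z + 4/21z²
  Hence R(z) = 1 + z + 4/21z².

Solve |R(x)|<1 on ℝ⁻.
x=-1.16: |R|=0.0963
R=1: x+4/21x²=0 ⇒ x=−21/4=-5.2500; min R=1−1/(4·4/21)=-0.3125>−1
Confirm numerically:
  x=-5.222: |R|=0.97215 <1
  x=-4.287: |R|=0.21364 <1
  x=-3.069: |R|=0.27495 <1
  x=-2.890: |R|=0.29912 <1
  x=-5.732: |R|=1.52625 >1
  x=-5.499: |R|=1.26081 >1
Interval (-5.2500, 0).

(-5.2500,0); λ=-1 ⇒ h* = (21/4)/1 = 5.2500.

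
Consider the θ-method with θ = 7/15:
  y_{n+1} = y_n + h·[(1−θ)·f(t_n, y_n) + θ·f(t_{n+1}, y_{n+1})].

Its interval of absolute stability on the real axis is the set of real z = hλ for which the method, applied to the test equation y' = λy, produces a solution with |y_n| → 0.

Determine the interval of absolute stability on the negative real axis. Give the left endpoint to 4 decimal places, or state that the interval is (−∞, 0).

On y'=λy, z=hλ:
  y_{n+1} = y_n + z·[8/15·y_n + 7/15·y_{n+1}] ⇒ (1 − 7/15z)y_{n+1} = (1 + 8/15z)y_n
  R(z) = (1 + 8/15z)/(1 − 7/15z).

Need |R(x)|<1, x<0.
x=-0.43: |R|=0.6419
R=−1: 1+8/15x = −1+7/15x ⇒ -1/15x=2 ⇒ x=2/(-1/15)=-30.0000
Confirm numerically:
  x=-19.747: |R|=0.93309 <1
  x=-16.532: |R|=0.89697 <1
  x=-12.740: |R|=0.83433 <1
  x=-30.523: |R|=1.00229 >1
  x=-30.351: |R|=1.00154 >1
  x=-30.159: |R|=1.00070 >1
So |R|<1 on (-30.0000, 0).

(-30.0000, 0).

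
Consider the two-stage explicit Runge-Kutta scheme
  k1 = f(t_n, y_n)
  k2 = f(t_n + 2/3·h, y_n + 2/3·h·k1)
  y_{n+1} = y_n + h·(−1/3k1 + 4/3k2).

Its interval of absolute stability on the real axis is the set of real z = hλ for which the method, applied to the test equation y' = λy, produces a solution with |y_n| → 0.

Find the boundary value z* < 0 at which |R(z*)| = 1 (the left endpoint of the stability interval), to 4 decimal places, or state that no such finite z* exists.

z* = -1.1250.

Test eqn y'=λy, z=hλ:
  k1=λy_n ⇒ h·k1=z·y_n;  k2=λ(1+2/3z)y_n ⇒ h·k2=z(1+2/3z)y_n
  y_{n+1}/y_n = 1 − 1/3z + 4/3z(1+2/3z) = 1 + z + 8/9z²
  so R(z) = 1 + z + 8/9z².

Need |R(x)|<1, x<0.
x=-0.5: |R|=0.7222
R=1: x+8/9x²=0 ⇒ x=−9/8=-1.1250; min R=1−1/(4·8/9)=0.7188>−1
Confirm numerically:
  x=-1.006: |R|=0.89359 <1
  x=-0.895: |R|=0.81702 <1
  x=-0.859: |R|=0.79689 <1
  x=-0.536: |R|=0.71937 <1
  x=-1.671: |R|=1.81099 >1
  x=-1.307: |R|=1.21144 >1
  x=-1.197: |R|=1.07661 >1
Interval (-1.1250, 0).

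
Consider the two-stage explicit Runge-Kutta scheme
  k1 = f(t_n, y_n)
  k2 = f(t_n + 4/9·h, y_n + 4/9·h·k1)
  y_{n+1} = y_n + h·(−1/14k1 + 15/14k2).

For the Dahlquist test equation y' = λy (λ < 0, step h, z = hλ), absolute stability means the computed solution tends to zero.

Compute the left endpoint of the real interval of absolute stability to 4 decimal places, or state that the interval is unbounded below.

On y'=λy, z=hλ:
  k1=λy_n ⇒ h·k1=z·y_n;  k2=λ(1+4/9z)y_n ⇒ h·k2=z(1+4/9z)y_n
  y_{n+1}/y_n = 1 − 1/14z + 15/14z(1+4/9z) = 1 + z + 10/21z²
  ⇒ R(z) = 1 + z + 10/21z².

Need |R(x)|<1, x<0.
x=-1: |R|=0.4762
R=1: x+10/21x²=0 ⇒ x=−21/10=-2.1000; min R=1−1/(4·10/21)=0.4750>−1
Confirm numerically:
  x=-1.969: |R|=0.87717 <1
  x=-1.012: |R|=0.47569 <1
  x=-0.857: |R|=0.49274 <1
  x=-2.478: |R|=1.44604 >1
  x=-2.320: |R|=1.24305 >1
  x=-2.279: |R|=1.19426 >1
Stable set (-2.1000, 0).

z* = -2.1000.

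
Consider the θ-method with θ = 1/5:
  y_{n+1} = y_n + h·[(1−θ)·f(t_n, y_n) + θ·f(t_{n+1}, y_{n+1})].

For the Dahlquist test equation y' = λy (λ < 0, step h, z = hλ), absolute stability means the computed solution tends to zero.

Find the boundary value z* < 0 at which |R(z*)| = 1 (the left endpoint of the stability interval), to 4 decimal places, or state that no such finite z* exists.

z* = -3.3333.

With y'=λy (z=hλ):
  y_{n+1} = y_n + z·[4/5·y_n + 1/5·y_{n+1}] ⇒ (1 − 1/5z)y_{n+1} = (1 + 4/5z)y_n
  ⇒ R(z) = (1 + 4/5z)/(1 − 1/5z).

Solve |R(x)|<1 on ℝ⁻.
x=-1.3: |R|=0.0317
R=−1: 1+4/5x = −1+1/5x ⇒ -3/5x=2 ⇒ x=2/(-3/5)=-3.3333
Confirm numerically:
  x=-1.606: |R|=0.21556 <1
  x=-1.481: |R|=0.14257 <1
  x=-1.472: |R|=0.13721 <1
  x=-3.636: |R|=1.10514 >1
  x=-3.453: |R|=1.04247 >1
Stable set (-3.3333, 0).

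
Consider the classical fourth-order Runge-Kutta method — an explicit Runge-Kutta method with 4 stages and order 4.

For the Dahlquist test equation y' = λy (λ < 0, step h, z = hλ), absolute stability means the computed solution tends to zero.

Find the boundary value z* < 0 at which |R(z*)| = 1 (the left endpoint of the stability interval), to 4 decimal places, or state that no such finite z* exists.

Set f=λy, z=hλ:
  order 4, 4-stage ⇒ R(z)=1+z+z^2/2+z^3/6+z^4/24
  (e.g. R(-1.65)=0.27140, |R|=0.27140)

Solve |R(x)|<1 on ℝ⁻.
x=-1.65: |R|=0.2714
|R(-2.77)|=0.9772 |R(-1.98)|=0.3269 |R(-0.53)|=0.5889
Bisect:
  x_lo=-3.1152 |R|=1.6225  x_hi=-0.3446 |R|=0.7085
  mid=-1.72992 |R|=0.27672 →hi
  mid=-2.42255 |R|=0.57736 →hi
  mid=-2.76887 |R|=0.97552 →hi
  mid=-2.94203 |R|=1.26320 →lo
  mid=-2.85545 |R|=1.11103 →lo
  mid=-2.81216 |R|=1.04127 →lo
  mid=-2.79052 |R|=1.00790 →lo
  mid=-2.77969 |R|=0.99159 →hi
  mid=-2.78511 |R|=0.99972 →hi
  ...
  [-2.78544,-2.78527] ⇒ x*=-2.7853
Stable set (-2.7853, 0).

z* = -2.7853.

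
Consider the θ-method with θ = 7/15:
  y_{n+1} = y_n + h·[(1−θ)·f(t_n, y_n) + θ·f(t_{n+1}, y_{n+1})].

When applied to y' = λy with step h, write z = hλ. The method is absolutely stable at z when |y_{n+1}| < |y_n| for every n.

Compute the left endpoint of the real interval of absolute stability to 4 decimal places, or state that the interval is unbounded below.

left endpoint -30.0000.

On y'=λy, z=hλ:
  y_{n+1} = y_n + z·[8/15·y_n + 7/15·y_{n+1}] ⇒ (1 − 7/15z)y_{n+1} = (1 + 8/15z)y_n
  Hence R(z) = (1 + 8/15z)/(1 − 7/15z).

Find x<0 with |R(x)|<1.
x=-0.65: |R|=0.5013
R=−1: 1+8/15x = −1+7/15x ⇒ -1/15x=2 ⇒ x=2/(-1/15)=-30.0000
Confirm numerically:
  x=-29.115: |R|=0.99596 <1
  x=-26.983: |R|=0.98520 <1
  x=-19.581: |R|=0.93148 <1
  x=-14.482: |R|=0.86665 <1
  x=-30.354: |R|=1.00156 >1
  x=-30.244: |R|=1.00108 >1
Interval (-30.0000, 0).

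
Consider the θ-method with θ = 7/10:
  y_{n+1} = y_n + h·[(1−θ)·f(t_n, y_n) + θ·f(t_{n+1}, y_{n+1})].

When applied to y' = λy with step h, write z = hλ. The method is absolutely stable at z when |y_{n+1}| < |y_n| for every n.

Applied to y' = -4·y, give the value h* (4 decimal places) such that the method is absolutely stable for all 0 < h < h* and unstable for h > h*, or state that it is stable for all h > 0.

interval (−∞, 0). Any h>0 works for λ=-4.

Test eqn y'=λy, z=hλ:
  y_{n+1} = y_n + z·[3/10·y_n + 7/10·y_{n+1}] ⇒ (1 − 7/10z)y_{n+1} = (1 + 3/10z)y_n
  ⇒ R(z) = (1 + 3/10z)/(1 − 7/10z).

Boundary: |R(x)|=1, x<0.
x=-1.37: |R|=0.3007
x=-2: |R|=0.1667
x=-10: |R|=0.2500
x=-100: |R|=0.4085
θ=7/10≥1/2 ⇒ |1+3/10x|<|1−7/10x| ∀x<0 ⇒ stable on all of ℝ⁻.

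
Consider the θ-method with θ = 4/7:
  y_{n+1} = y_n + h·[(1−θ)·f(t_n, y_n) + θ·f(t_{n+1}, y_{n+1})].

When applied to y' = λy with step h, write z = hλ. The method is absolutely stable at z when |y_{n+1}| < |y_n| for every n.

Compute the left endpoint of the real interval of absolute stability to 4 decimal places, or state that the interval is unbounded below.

With y'=λy (z=hλ):
  y_{n+1} = y_n + z·[3/7·y_n + 4/7·y_{n+1}] ⇒ (1 − 4/7z)y_{n+1} = (1 + 3/7z)y_n
  R(z) = (1 + 3/7z)/(1 − 4/7z).

Need |R(x)|<1, x<0.
x=-1.45: |R|=0.2070
x=-2: |R|=0.0667
x=-10: |R|=0.4894
x=-100: |R|=0.7199
θ=4/7≥1/2 ⇒ |1+3/7x|<|1−4/7x| ∀x<0 ⇒ unbounded interval.

unbounded; (−∞, 0).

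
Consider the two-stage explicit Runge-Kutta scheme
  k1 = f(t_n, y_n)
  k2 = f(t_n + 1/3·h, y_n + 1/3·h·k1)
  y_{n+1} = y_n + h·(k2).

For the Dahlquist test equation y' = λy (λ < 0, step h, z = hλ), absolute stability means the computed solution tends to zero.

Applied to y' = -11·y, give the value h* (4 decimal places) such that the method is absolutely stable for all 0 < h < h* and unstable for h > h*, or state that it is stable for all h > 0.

(-3.0000,0); λ=-11 ⇒ h* = (3)/11 = 0.2727.

With y'=λy (z=hλ):
  k1=λy_n ⇒ h·k1=z·y_n;  k2=λ(1+1/3z)y_n ⇒ h·k2=z(1+1/3z)y_n
  y_{n+1}/y_n = 1 + z(1+1/3z) = 1 + z + 1/3z²
  so R(z) = 1 + z + 1/3z².

Need |R(x)|<1, x<0.
x=-1.43: |R|=0.2516
R=1: x+1/3x²=0 ⇒ x=−3=-3.0000; min R=1−1/(4·1/3)=0.2500>−1
Confirm numerically:
  x=-2.900: |R|=0.90333 <1
  x=-2.092: |R|=0.36682 <1
  x=-1.460: |R|=0.25053 <1
  x=-3.338: |R|=1.37608 >1
  x=-3.198: |R|=1.21107 >1
So |R|<1 on (-3.0000, 0).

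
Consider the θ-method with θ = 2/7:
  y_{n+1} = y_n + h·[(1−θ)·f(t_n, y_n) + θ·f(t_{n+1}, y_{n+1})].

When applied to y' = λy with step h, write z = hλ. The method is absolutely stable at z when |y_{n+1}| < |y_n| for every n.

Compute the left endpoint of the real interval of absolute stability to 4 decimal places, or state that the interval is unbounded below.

Set f=λy, z=hλ:
  y_{n+1} = y_n + z·[5/7·y_n + 2/7·y_{n+1}] ⇒ (1 − 2/7z)y_{n+1} = (1 + 5/7z)y_n
  ⇒ R(z) = (1 + 5/7z)/(1 − 2/7z).

Solve |R(x)|<1 on ℝ⁻.
x=-0.9: |R|=0.2841
R=−1: 1+5/7x = −1+2/7x ⇒ -3/7x=2 ⇒ x=2/(-3/7)=-4.6667
Confirm numerically:
  x=-3.948: |R|=0.85526 <1
  x=-3.399: |R|=0.72438 <1
  x=-3.162: |R|=0.66121 <1
  x=-2.295: |R|=0.38611 <1
  x=-4.910: |R|=1.04340 >1
  x=-4.768: |R|=1.01838 >1
Interval (-4.6667, 0).

z* = -4.6667.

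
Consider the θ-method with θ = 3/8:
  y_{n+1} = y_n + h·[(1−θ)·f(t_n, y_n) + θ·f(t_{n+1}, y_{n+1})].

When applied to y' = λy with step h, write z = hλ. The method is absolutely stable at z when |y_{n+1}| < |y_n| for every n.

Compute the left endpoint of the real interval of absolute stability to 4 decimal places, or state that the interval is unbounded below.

z* = -8.0000.

Set f=λy, z=hλ:
  y_{n+1} = y_n + z·[5/8·y_n + 3/8·y_{n+1}] ⇒ (1 − 3/8z)y_{n+1} = (1 + 5/8z)y_n
  ⇒ R(z) = (1 + 5/8z)/(1 − 3/8z).

Need |R(x)|<1, x<0.
x=-1.02: |R|=0.2622
R=−1: 1+5/8x = −1+3/8x ⇒ -1/4x=2 ⇒ x=2/(-1/4)=-8.0000
Confirm numerically:
  x=-7.913: |R|=0.99452 <1
  x=-4.752: |R|=0.70812 <1
  x=-3.553: |R|=0.52334 <1
  x=-8.497: |R|=1.02968 >1
  x=-8.398: |R|=1.02398 >1
  x=-8.170: |R|=1.01046 >1
Interval (-8.0000, 0).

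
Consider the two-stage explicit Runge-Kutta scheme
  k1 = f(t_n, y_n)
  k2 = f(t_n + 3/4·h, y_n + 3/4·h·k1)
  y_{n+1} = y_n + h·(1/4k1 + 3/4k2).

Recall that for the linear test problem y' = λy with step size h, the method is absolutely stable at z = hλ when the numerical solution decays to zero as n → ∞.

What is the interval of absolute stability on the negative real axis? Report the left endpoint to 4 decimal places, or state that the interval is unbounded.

(-1.7778, 0).

On y'=λy, z=hλ:
  k1=λy_n ⇒ h·k1=z·y_n;  k2=λ(1+3/4z)y_n ⇒ h·k2=z(1+3/4z)y_n
  y_{n+1}/y_n = 1 + 1/4z + 3/4z(1+3/4z) = 1 + z + 9/16z²
  R(z) = 1 + z + 9/16z².

Boundary: |R(x)|=1, x<0.
x=-0.72: |R|=0.5716
R=1: x+9/16x²=0 ⇒ x=−16/9=-1.7778; min R=1−1/(4·9/16)=0.5556>−1
Confirm numerically:
  x=-1.486: |R|=0.75611 <1
  x=-1.460: |R|=0.73903 <1
  x=-0.778: |R|=0.56247 <1
  x=-2.326: |R|=1.71728 >1
  x=-2.232: |R|=1.57028 >1
  x=-2.144: |R|=1.44166 >1
Stable set (-1.7778, 0).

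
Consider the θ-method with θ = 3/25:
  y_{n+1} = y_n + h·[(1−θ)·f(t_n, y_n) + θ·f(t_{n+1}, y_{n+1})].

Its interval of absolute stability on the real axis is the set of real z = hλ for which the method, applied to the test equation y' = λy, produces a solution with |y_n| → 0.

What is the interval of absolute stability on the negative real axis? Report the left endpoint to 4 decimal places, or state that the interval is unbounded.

On y'=λy, z=hλ:
  y_{n+1} = y_n + z·[22/25·y_n + 3/25·y_{n+1}] ⇒ (1 − 3/25z)y_{n+1} = (1 + 22/25z)y_n
  so R(z) = (1 + 22/25z)/(1 − 3/25z).

Need |R(x)|<1, x<0.
x=-0.39: |R|=0.6274
R=−1: 1+22/25x = −1+3/25x ⇒ -19/25x=2 ⇒ x=2/(-19/25)=-2.6316
Confirm numerically:
  x=-2.373: |R|=0.84704 <1
  x=-2.155: |R|=0.71222 <1
  x=-1.707: |R|=0.41679 <1
  x=-3.153: |R|=1.28750 >1
  x=-3.106: |R|=1.26266 >1
  x=-3.014: |R|=1.21344 >1
Interval (-2.6316, 0).

z∈(-2.6316,0).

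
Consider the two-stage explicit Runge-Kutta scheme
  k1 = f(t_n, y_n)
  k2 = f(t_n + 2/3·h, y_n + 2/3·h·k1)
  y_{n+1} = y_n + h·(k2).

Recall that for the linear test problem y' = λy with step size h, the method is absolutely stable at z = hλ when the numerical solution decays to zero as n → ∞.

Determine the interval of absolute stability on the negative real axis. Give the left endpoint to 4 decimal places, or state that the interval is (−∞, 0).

(-1.5000, 0).

With y'=λy (z=hλ):
  k1=λy_n ⇒ h·k1=z·y_n;  k2=λ(1+2/3z)y_n ⇒ h·k2=z(1+2/3z)y_n
  y_{n+1}/y_n = 1 + z(1+2/3z) = 1 + z + 2/3z²
  Hence R(z) = 1 + z + 2/3z².

Find x<0 with |R(x)|<1.
x=-1.61: |R|=1.1181
R=1: x+2/3x²=0 ⇒ x=−3/2=-1.5000; min R=1−1/(4·2/3)=0.6250>−1
Confirm numerically:
  x=-0.914: |R|=0.64293 <1
  x=-0.759: |R|=0.62505 <1
  x=-0.637: |R|=0.63351 <1
  x=-1.709: |R|=1.23812 >1
  x=-1.582: |R|=1.08648 >1
Stable set (-1.5000, 0).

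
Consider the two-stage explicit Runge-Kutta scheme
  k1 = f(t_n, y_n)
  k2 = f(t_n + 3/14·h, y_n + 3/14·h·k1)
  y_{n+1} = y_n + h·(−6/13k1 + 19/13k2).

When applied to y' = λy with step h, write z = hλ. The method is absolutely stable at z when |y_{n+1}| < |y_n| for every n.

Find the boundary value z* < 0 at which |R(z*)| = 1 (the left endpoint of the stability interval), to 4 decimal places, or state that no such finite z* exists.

left endpoint -3.1930.

With y'=λy (z=hλ):
  k1=λy_n ⇒ h·k1=z·y_n;  k2=λ(1+3/14z)y_n ⇒ h·k2=z(1+3/14z)y_n
  y_{n+1}/y_n = 1 − 6/13z + 19/13z(1+3/14z) = 1 + z + 57/182z²
  Hence R(z) = 1 + z + 57/182z².

Find x<0 with |R(x)|<1.
x=-0.33: |R|=0.7041
R=1: x+57/182x²=0 ⇒ x=−182/57=-3.1930; min R=1−1/(4·57/182)=0.2018>−1
Confirm numerically:
  x=-2.996: |R|=0.81517 <1
  x=-2.359: |R|=0.38385 <1
  x=-1.685: |R|=0.20421 <1
  x=-3.407: |R|=1.22836 >1
  x=-3.264: |R|=1.07260 >1
So |R|<1 on (-3.1930, 0).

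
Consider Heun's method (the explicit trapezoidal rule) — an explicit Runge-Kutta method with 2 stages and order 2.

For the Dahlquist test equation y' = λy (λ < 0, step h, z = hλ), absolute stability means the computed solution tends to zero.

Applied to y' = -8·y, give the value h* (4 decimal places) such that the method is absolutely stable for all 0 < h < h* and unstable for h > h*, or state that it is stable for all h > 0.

On y'=λy, z=hλ:
  order 2, 2-stage ⇒ R(z)=1+z+z^2/2
  (e.g. R(-1.62)=0.69220, |R|=0.69220)

Solve |R(x)|<1 on ℝ⁻.
x=-1.62: |R|=0.6922
|R(-1.46)|=0.6058 |R(-1.01)|=0.5000 |R(-0.72)|=0.5392
Bisect:
  x_lo=-2.6540 |R|=1.8679  x_hi=-0.3921 |R|=0.6848
  mid=-1.52305 |R|=0.63679 →hi
  mid=-2.08853 |R|=1.09245 →lo
  mid=-1.80579 |R|=0.82465 →hi
  mid=-1.94716 |R|=0.94856 →hi
  mid=-2.01785 |R|=1.01801 →lo
  mid=-1.98250 |R|=0.98266 →hi
  mid=-2.00018 |R|=1.00018 →lo
  mid=-1.99134 |R|=0.99138 →hi
  mid=-1.99576 |R|=0.99577 →hi
  ...
  [-2.00004,-1.99990] ⇒ x*=-2.0000
Stable set (-2.0000, 0).

(-2.0000,0); λ=-8 ⇒ h* = 0.2500.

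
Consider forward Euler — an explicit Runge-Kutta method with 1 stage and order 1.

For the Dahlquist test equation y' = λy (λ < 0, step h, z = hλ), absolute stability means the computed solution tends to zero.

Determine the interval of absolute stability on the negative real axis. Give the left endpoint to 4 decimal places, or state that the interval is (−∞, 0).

On y'=λy, z=hλ:
  order 1, 1-stage ⇒ R(z)=1+z
  (e.g. R(-1.26)=-0.26000, |R|=0.26000)

Boundary: |R(x)|=1, x<0.
x=-1.26: |R|=0.2600
|R(-1.59)|=0.5900 |R(-1.05)|=0.0500 |R(-0.65)|=0.3500
Bisect:
  x_lo=-2.5053 |R|=1.5053  x_hi=-0.3139 |R|=0.6861
  mid=-1.40957 |R|=0.40957 →hi
  mid=-1.95742 |R|=0.95742 →hi
  mid=-2.23134 |R|=1.23134 →lo
  mid=-2.09438 |R|=1.09438 →lo
  mid=-2.02590 |R|=1.02590 →lo
  mid=-1.99166 |R|=0.99166 →hi
  mid=-2.00878 |R|=1.00878 →lo
  ...
  [-2.00008,-1.99995] ⇒ x*=-2.0000
Stable set (-2.0000, 0).

(-2.0000, 0).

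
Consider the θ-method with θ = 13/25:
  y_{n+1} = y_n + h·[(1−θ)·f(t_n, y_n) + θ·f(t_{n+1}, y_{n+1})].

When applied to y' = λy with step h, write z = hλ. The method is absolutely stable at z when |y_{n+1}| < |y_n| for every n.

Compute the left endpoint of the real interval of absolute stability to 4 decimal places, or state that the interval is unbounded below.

With y'=λy (z=hλ):
  y_{n+1} = y_n + z·[12/25·y_n + 13/25·y_{n+1}] ⇒ (1 − 13/25z)y_{n+1} = (1 + 12/25z)y_n
  ⇒ R(z) = (1 + 12/25z)/(1 − 13/25z).

Need |R(x)|<1, x<0.
x=-1.46: |R|=0.1701
x=-2: |R|=0.0196
x=-10: |R|=0.6129
x=-100: |R|=0.8868
θ=13/25≥1/2 ⇒ |1+12/25x|<|1−13/25x| ∀x<0 ⇒ stable on all of ℝ⁻.

unbounded; (−∞, 0).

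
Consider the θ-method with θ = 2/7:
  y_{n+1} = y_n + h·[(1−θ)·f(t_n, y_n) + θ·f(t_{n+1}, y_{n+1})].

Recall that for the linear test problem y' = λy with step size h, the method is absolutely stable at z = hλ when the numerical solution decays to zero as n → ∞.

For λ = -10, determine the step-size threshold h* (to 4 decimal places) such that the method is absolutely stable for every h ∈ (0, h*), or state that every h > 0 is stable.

On y'=λy, z=hλ:
  y_{n+1} = y_n + z·[5/7·y_n + 2/7·y_{n+1}] ⇒ (1 − 2/7z)y_{n+1} = (1 + 5/7z)y_n
  R(z) = (1 + 5/7z)/(1 − 2/7z).

Find x<0 with |R(x)|<1.
x=-0.42: |R|=0.6250
R=−1: 1+5/7x = −1+2/7x ⇒ -3/7x=2 ⇒ x=2/(-3/7)=-4.6667
Confirm numerically:
  x=-3.694: |R|=0.79719 <1
  x=-3.305: |R|=0.69985 <1
  x=-3.181: |R|=0.66644 <1
  x=-2.760: |R|=0.54313 <1
  x=-4.916: |R|=1.04444 >1
  x=-4.842: |R|=1.03153 >1
  x=-4.715: |R|=1.00883 >1
Interval (-4.6667, 0).

(-4.6667,0); λ=-10 ⇒ h* = (14/3)/10 = 0.4667.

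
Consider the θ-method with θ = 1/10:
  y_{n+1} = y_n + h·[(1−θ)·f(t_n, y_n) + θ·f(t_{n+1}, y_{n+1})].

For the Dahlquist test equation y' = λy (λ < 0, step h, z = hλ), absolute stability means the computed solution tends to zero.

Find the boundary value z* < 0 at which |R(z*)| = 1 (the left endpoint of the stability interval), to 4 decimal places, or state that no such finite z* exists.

z* = -2.5000.

Test eqn y'=λy, z=hλ:
  y_{n+1} = y_n + z·[9/10·y_n + 1/10·y_{n+1}] ⇒ (1 − 1/10z)y_{n+1} = (1 + 9/10z)y_n
  Hence R(z) = (1 + 9/10z)/(1 − 1/10z).

Find x<0 with |R(x)|<1.
x=-0.87: |R|=0.1996
R=−1: 1+9/10x = −1+1/10x ⇒ -4/5x=2 ⇒ x=2/(-4/5)=-2.5000
Confirm numerically:
  x=-2.479: |R|=0.98654 <1
  x=-2.150: |R|=0.76955 <1
  x=-2.026: |R|=0.68468 <1
  x=-1.514: |R|=0.31492 <1
  x=-2.935: |R|=1.26904 >1
  x=-2.733: |R|=1.14639 >1
So |R|<1 on (-2.5000, 0).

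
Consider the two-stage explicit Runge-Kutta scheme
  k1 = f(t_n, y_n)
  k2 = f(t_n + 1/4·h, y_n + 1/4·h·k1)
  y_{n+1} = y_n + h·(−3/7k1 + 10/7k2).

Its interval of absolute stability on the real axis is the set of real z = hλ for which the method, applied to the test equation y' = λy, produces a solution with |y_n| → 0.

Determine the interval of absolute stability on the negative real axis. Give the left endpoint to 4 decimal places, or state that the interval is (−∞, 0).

Set f=λy, z=hλ:
  k1=λy_n ⇒ h·k1=z·y_n;  k2=λ(1+1/4z)y_n ⇒ h·k2=z(1+1/4z)y_n
  y_{n+1}/y_n = 1 − 3/7z + 10/7z(1+1/4z) = 1 + z + 5/14z²
  so R(z) = 1 + z + 5/14z².

Boundary: |R(x)|=1, x<0.
x=-0.55: |R|=0.5580
R=1: x+5/14x²=0 ⇒ x=−14/5=-2.8000; min R=1−1/(4·5/14)=0.3000>−1
Confirm numerically:
  x=-2.301: |R|=0.58993 <1
  x=-2.261: |R|=0.56476 <1
  x=-1.891: |R|=0.38610 <1
  x=-1.155: |R|=0.32144 <1
  x=-3.386: |R|=1.70864 >1
  x=-3.357: |R|=1.66780 >1
  x=-2.860: |R|=1.06129 >1
Stable set (-2.8000, 0).

(-2.8000, 0).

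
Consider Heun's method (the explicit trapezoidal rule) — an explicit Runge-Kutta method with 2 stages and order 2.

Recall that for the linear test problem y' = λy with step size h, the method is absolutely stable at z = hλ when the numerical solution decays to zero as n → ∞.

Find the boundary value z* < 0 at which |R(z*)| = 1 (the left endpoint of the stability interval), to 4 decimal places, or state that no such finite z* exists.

z* = -2.0000.

On y'=λy, z=hλ:
  order 2, 2-stage ⇒ R(z)=1+z+z^2/2
  (e.g. R(-1.52)=0.63520, |R|=0.63520)

Need |R(x)|<1, x<0.
x=-1.52: |R|=0.6352
|R(-2.02)|=1.0202 |R(-1.96)|=0.9608 |R(-1.34)|=0.5578
Bisect:
  x_lo=-2.5578 |R|=1.7133  x_hi=-0.3696 |R|=0.6987
  mid=-1.46368 |R|=0.60750 →hi
  mid=-2.01071 |R|=1.01077 →lo
  mid=-1.73720 |R|=0.77173 →hi
  mid=-1.87396 |R|=0.88190 →hi
  mid=-1.94234 |R|=0.94400 →hi
  mid=-1.97653 |R|=0.97680 →hi
  mid=-1.99362 |R|=0.99364 →hi
  mid=-2.00217 |R|=1.00217 →lo
  ...
  [-2.00003,-1.99990] ⇒ x*=-2.0000
Stable set (-2.0000, 0).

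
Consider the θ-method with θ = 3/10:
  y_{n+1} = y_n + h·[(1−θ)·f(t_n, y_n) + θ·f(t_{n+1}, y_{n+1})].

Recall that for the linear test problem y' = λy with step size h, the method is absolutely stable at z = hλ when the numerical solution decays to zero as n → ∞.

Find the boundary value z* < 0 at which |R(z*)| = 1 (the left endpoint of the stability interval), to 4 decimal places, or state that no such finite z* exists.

Set f=λy, z=hλ:
  y_{n+1} = y_n + z·[7/10·y_n + 3/10·y_{n+1}] ⇒ (1 − 3/10z)y_{n+1} = (1 + 7/10z)y_n
  Hence R(z) = (1 + 7/10z)/(1 − 3/10z).

Solve |R(x)|<1 on ℝ⁻.
x=-1.22: |R|=0.1069
R=−1: 1+7/10x = −1+3/10x ⇒ -2/5x=2 ⇒ x=2/(-2/5)=-5.0000
Confirm numerically:
  x=-4.440: |R|=0.90395 <1
  x=-4.024: |R|=0.82312 <1
  x=-3.399: |R|=0.68292 <1
  x=-2.670: |R|=0.48251 <1
  x=-5.528: |R|=1.07945 >1
  x=-5.323: |R|=1.04975 >1
  x=-5.144: |R|=1.02265 >1
Stable set (-5.0000, 0).

z* = -5.0000.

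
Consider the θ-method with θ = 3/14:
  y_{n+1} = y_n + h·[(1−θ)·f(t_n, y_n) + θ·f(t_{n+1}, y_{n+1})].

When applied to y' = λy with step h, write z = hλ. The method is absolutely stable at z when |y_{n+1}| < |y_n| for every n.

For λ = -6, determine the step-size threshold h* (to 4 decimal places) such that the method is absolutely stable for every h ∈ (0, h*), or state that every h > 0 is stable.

(-3.5000,0); λ=-6 ⇒ h* = (7/2)/6 = 0.5833.

With y'=λy (z=hλ):
  y_{n+1} = y_n + z·[11/14·y_n + 3/14·y_{n+1}] ⇒ (1 − 3/14z)y_{n+1} = (1 + 11/14z)y_n
  R(z) = (1 + 11/14z)/(1 − 3/14z).

Solve |R(x)|<1 on ℝ⁻.
x=-0.71: |R|=0.3838
R=−1: 1+11/14x = −1+3/14x ⇒ -4/7x=2 ⇒ x=2/(-4/7)=-3.5000
Confirm numerically:
  x=-2.922: |R|=0.79689 <1
  x=-2.784: |R|=0.74374 <1
  x=-2.420: |R|=0.59360 <1
  x=-4.081: |R|=1.17711 >1
  x=-3.874: |R|=1.11677 >1
  x=-3.608: |R|=1.03481 >1
Stable set (-3.5000, 0).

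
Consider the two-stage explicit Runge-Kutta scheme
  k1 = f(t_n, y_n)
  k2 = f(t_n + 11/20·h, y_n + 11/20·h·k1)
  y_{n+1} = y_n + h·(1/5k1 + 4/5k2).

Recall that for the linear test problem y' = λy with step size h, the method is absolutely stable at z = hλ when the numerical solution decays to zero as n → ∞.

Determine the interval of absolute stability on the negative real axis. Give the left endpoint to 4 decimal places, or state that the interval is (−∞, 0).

Set f=λy, z=hλ:
  k1=λy_n ⇒ h·k1=z·y_n;  k2=λ(1+11/20z)y_n ⇒ h·k2=z(1+11/20z)y_n
  y_{n+1}/y_n = 1 + 1/5z + 4/5z(1+11/20z) = 1 + z + 11/25z²
  so R(z) = 1 + z + 11/25z².

Find x<0 with |R(x)|<1.
x=-0.94: |R|=0.4488
R=1: x+11/25x²=0 ⇒ x=−25/11=-2.2727; min R=1−1/(4·11/25)=0.4318>−1
Confirm numerically:
  x=-2.104: |R|=0.84380 <1
  x=-1.840: |R|=0.64966 <1
  x=-1.288: |R|=0.44194 <1
  x=-1.127: |R|=0.43186 <1
  x=-2.628: |R|=1.41081 >1
  x=-2.534: |R|=1.29131 >1
  x=-2.402: |R|=1.13663 >1
Interval (-2.2727, 0).

z∈(-2.2727,0).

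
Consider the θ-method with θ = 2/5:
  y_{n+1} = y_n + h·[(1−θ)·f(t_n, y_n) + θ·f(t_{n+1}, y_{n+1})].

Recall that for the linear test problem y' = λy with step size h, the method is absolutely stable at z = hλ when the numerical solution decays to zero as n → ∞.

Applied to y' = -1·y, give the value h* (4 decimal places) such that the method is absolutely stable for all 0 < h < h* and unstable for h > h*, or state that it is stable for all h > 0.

(-10.0000,0); λ=-1 ⇒ h* = (10)/1 = 10.0000.

On y'=λy, z=hλ:
  y_{n+1} = y_n + z·[3/5·y_n + 2/5·y_{n+1}] ⇒ (1 − 2/5z)y_{n+1} = (1 + 3/5z)y_n
  Hence R(z) = (1 + 3/5z)/(1 − 2/5z).

Need |R(x)|<1, x<0.
x=-1.36: |R|=0.1192
R=−1: 1+3/5x = −1+2/5x ⇒ -1/5x=2 ⇒ x=2/(-1/5)=-10.0000
Confirm numerically:
  x=-9.309: |R|=0.97074 <1
  x=-7.749: |R|=0.89018 <1
  x=-6.325: |R|=0.79178 <1
  x=-6.030: |R|=0.76729 <1
  x=-10.471: |R|=1.01816 >1
  x=-10.063: |R|=1.00251 >1
  x=-10.047: |R|=1.00187 >1
Interval (-10.0000, 0).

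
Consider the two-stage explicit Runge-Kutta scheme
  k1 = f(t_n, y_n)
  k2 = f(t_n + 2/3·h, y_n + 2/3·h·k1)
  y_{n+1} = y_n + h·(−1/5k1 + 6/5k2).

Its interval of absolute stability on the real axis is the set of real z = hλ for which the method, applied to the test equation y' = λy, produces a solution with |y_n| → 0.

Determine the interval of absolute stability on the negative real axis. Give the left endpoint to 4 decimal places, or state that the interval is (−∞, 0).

(-1.2500, 0).

With y'=λy (z=hλ):
  k1=λy_n ⇒ h·k1=z·y_n;  k2=λ(1+2/3z)y_n ⇒ h·k2=z(1+2/3z)y_n
  y_{n+1}/y_n = 1 − 1/5z + 6/5z(1+2/3z) = 1 + z + 4/5z²
  Hence R(z) = 1 + z + 4/5z².

Boundary: |R(x)|=1, x<0.
x=-0.97: |R|=0.7827
R=1: x+4/5x²=0 ⇒ x=−5/4=-1.2500; min R=1−1/(4·4/5)=0.6875>−1
Confirm numerically:
  x=-0.748: |R|=0.69960 <1
  x=-0.740: |R|=0.69808 <1
  x=-0.547: |R|=0.69237 <1
  x=-0.542: |R|=0.69301 <1
  x=-1.776: |R|=1.74734 >1
  x=-1.598: |R|=1.44488 >1
  x=-1.447: |R|=1.22805 >1
Interval (-1.2500, 0).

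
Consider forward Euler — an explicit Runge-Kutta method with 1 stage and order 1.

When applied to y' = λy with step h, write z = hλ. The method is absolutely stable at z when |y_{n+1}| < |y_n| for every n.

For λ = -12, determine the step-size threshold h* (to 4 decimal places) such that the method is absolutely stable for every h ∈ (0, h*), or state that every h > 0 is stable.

Set f=λy, z=hλ:
  order 1, 1-stage ⇒ R(z)=1+z
  (e.g. R(-1.44)=-0.44000, |R|=0.44000)

Solve |R(x)|<1 on ℝ⁻.
x=-1.44: |R|=0.4400
|R(-2.37)|=1.3700 |R(-1.7)|=0.7000 |R(-1.12)|=0.1200
Bisect:
  x_lo=-2.8667 |R|=1.8667  x_hi=-0.1166 |R|=0.8834
  mid=-1.49166 |R|=0.49166 →hi
  mid=-2.17920 |R|=1.17920 →lo
  mid=-1.83543 |R|=0.83543 →hi
  mid=-2.00731 |R|=1.00731 →lo
  mid=-1.92137 |R|=0.92137 →hi
  mid=-1.96434 |R|=0.96434 →hi
  mid=-1.98583 |R|=0.98583 →hi
  mid=-1.99657 |R|=0.99657 →hi
  mid=-2.00194 |R|=1.00194 →lo
  mid=-1.99926 |R|=0.99926 →hi
  ...
  [-2.00010,-1.99993] ⇒ x*=-2.0000
So |R|<1 on (-2.0000, 0).

(-2.0000,0); λ=-12 ⇒ h* = 0.1667.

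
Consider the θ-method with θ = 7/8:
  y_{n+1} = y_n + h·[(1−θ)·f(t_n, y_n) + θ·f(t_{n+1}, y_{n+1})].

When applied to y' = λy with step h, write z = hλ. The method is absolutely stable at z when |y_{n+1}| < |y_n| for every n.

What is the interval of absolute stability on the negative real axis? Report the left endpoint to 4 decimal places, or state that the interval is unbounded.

On y'=λy, z=hλ:
  y_{n+1} = y_n + z·[1/8·y_n + 7/8·y_{n+1}] ⇒ (1 − 7/8z)y_{n+1} = (1 + 1/8z)y_n
  so R(z) = (1 + 1/8z)/(1 − 7/8z).

Find x<0 with |R(x)|<1.
x=-0.8: |R|=0.5294
x=-2: |R|=0.2727
x=-10: |R|=0.0256
x=-100: |R|=0.1299
θ=7/8≥1/2 ⇒ |1+1/8x|<|1−7/8x| ∀x<0 ⇒ stable on all of ℝ⁻.

interval (−∞, 0).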